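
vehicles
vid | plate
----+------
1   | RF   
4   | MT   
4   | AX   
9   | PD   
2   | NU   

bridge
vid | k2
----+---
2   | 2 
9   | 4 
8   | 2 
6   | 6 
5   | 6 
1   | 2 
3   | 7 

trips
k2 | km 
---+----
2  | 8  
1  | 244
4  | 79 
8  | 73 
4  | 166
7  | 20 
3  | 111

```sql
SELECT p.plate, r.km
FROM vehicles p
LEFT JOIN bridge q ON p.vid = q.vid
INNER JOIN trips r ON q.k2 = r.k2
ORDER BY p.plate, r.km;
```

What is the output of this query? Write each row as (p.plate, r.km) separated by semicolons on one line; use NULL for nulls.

(NU, 8); (PD, 79); (PD, 166); (RF, 8)

Joins associate left-to-right: vehicles LEFT JOIN bridge on vid gives 5 intermediate row(s).
Then INNER JOIN `trips r` on k2: keep only rows whose q.k2 appears in r.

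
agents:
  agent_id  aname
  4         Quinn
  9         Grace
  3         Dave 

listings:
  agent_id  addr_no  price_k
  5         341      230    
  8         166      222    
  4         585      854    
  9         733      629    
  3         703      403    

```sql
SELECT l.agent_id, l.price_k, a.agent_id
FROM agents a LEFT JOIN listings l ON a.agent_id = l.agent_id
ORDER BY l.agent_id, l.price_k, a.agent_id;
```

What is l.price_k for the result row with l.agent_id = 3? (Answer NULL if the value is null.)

LEFT JOIN keeps every row from `agents`; unmatched rows get NULL for `listings`'s columns.
Matching on a.agent_id = l.agent_id.
Matched pairs: 3; unmatched a rows kept: 0.

403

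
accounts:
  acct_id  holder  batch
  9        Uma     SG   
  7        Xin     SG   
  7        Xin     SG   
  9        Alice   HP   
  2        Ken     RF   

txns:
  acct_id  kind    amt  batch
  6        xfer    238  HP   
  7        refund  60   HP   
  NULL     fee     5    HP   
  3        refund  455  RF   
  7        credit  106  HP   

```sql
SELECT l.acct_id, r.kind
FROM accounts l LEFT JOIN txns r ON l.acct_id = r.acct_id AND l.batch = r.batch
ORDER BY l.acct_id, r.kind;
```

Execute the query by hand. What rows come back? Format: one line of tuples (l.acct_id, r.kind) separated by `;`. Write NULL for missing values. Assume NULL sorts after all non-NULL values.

(2, NULL); (7, NULL); (7, NULL); (9, NULL); (9, NULL)

LEFT JOIN keeps every row from `accounts`; unmatched rows get NULL for `txns`'s columns.
Matching on l.acct_id = r.acct_id AND l.batch = r.batch. A NULL in a compared column never satisfies the condition.
Matched pairs: 0; unmatched l rows kept: 5.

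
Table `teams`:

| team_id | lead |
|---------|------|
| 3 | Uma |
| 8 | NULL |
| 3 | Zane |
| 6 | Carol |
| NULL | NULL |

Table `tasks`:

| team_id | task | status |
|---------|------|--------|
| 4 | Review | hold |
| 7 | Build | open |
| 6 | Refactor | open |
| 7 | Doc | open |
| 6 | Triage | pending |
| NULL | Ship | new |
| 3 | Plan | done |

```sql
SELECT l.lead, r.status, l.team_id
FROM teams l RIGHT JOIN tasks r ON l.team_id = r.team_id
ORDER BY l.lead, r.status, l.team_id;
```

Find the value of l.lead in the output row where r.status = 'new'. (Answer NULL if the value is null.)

NULL

RIGHT JOIN keeps every row from `tasks`; unmatched rows get NULL for `teams`'s columns.
Matching on l.team_id = r.team_id. A NULL in a compared column never satisfies the condition.
- l (team_id=3) pairs with 1 row(s) of r.
- l (team_id=8) has no partner in r.
- l (team_id=3) pairs with 1 row(s) of r.
- l (team_id=6) pairs with 2 row(s) of r.
- l (team_id=NULL) has no partner in r.
- plus 4 unmatched r row(s), each kept with NULL l columns.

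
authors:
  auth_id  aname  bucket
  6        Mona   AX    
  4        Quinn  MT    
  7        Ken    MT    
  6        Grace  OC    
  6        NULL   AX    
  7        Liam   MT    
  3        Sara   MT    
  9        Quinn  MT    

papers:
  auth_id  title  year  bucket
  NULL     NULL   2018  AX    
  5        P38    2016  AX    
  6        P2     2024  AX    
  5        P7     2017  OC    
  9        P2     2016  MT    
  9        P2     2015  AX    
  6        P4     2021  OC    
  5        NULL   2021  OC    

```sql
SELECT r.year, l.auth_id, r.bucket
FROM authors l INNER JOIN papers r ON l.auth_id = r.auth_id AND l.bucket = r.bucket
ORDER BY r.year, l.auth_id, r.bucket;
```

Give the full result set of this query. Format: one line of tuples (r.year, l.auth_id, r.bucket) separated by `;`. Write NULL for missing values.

(2016, 9, MT); (2021, 6, OC); (2024, 6, AX); (2024, 6, AX)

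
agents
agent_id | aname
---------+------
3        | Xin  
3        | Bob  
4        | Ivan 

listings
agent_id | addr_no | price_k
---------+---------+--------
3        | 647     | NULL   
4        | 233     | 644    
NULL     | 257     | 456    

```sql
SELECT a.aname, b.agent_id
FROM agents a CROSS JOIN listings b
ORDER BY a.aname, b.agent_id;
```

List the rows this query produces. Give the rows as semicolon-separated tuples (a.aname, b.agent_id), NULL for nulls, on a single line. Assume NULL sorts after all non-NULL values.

CROSS JOIN pairs every row of `agents` with every row of `listings`: 3 × 3 = 9 rows.
After projecting and ordering:
a.aname | b.agent_id
Bob | 3
Bob | 4
Bob | NULL
Ivan | 3
Ivan | 4
Ivan | NULL
Xin | 3
Xin | 4
Xin | NULL

(Bob, 3); (Bob, 4); (Bob, NULL); (Ivan, 3); (Ivan, 4); (Ivan, NULL); (Xin, 3); (Xin, 4); (Xin, NULL)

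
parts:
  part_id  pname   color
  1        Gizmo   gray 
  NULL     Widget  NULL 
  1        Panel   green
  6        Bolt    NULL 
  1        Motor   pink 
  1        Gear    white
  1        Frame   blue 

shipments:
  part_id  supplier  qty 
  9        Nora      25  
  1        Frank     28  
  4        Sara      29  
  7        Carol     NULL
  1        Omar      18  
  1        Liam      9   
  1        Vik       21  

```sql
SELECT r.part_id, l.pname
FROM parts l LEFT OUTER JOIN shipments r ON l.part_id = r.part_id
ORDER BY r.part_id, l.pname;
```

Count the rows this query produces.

LEFT JOIN keeps every row from `parts`; unmatched rows get NULL for `shipments`'s columns.
Matching on l.part_id = r.part_id. A NULL in a compared column never satisfies the condition.
- part_id=1: 4 matching r row(s), so 4 row(s) emitted.
- part_id=NULL: no r row matches, row kept with r columns NULL.
- part_id=1: 4 matching r row(s), so 4 row(s) emitted.
- part_id=6: no r row matches, row kept with r columns NULL.
- part_id=1: 4 matching r row(s), so 4 row(s) emitted.
- part_id=1: 4 matching r row(s), so 4 row(s) emitted.
- part_id=1: 4 matching r row(s), so 4 row(s) emitted.
Total: 20 matched + 2 padded = 22 rows.

22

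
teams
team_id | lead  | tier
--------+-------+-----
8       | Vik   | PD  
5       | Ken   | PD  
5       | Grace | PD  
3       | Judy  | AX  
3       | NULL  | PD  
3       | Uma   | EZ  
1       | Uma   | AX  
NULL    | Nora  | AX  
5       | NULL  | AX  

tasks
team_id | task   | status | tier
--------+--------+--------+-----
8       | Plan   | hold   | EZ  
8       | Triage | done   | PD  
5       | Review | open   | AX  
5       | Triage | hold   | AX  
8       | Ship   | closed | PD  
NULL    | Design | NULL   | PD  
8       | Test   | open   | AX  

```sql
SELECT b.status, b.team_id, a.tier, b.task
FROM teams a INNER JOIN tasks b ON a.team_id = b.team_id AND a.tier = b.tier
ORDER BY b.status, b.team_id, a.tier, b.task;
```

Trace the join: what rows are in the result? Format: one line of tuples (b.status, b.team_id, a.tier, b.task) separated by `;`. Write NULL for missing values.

INNER JOIN keeps only pairs where the ON condition holds.
Matching on a.team_id = b.team_id AND a.tier = b.tier. A NULL in a compared column never satisfies the condition.
- team_id=8, tier=PD: 2 matching b row(s), so 2 row(s) emitted.
- team_id=5, tier=PD: no matching b row, dropped.
- team_id=5, tier=PD: no matching b row, dropped.
- team_id=3, tier=AX: no matching b row, dropped.
- team_id=3, tier=PD: no matching b row, dropped.
- team_id=3, tier=EZ: no matching b row, dropped.
- team_id=1, tier=AX: no matching b row, dropped.
- team_id=NULL, tier=AX: no matching b row, dropped.
- team_id=5, tier=AX: 2 matching b row(s), so 2 row(s) emitted.
After projecting and ordering:
b.status | b.team_id | a.tier | b.task
closed | 8 | PD | Ship
done | 8 | PD | Triage
hold | 5 | AX | Triage
open | 5 | AX | Review

(closed, 8, PD, Ship); (done, 8, PD, Triage); (hold, 5, AX, Triage); (open, 5, AX, Review)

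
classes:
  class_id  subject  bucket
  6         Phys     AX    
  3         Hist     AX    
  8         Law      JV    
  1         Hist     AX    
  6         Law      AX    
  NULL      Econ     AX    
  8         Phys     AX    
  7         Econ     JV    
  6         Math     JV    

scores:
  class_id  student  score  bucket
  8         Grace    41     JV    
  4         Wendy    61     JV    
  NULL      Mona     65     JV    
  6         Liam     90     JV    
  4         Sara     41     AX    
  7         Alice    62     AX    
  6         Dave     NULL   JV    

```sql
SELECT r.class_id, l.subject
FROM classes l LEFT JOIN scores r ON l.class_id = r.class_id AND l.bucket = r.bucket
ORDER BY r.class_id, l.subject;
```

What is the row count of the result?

LEFT JOIN keeps every row from `classes`; unmatched rows get NULL for `scores`'s columns.
Matching on l.class_id = r.class_id AND l.bucket = r.bucket. A NULL in a compared column never satisfies the condition.
Matched pairs: 3; unmatched l rows kept: 7.
Total: 3 matched + 7 padded = 10 rows.

10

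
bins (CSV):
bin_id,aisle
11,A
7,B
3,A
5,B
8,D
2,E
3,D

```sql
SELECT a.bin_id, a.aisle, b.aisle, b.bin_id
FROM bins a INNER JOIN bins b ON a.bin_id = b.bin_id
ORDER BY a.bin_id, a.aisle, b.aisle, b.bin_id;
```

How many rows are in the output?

INNER JOIN keeps only pairs where the ON condition holds.
Matching on a.bin_id = b.bin_id.
- a[0] bin_id=11 → 1 match(es) in b → 1 row(s).
- a[1] bin_id=7 → 1 match(es) in b → 1 row(s).
- a[2] bin_id=3 → 2 match(es) in b → 2 row(s).
- a[3] bin_id=5 → 1 match(es) in b → 1 row(s).
- a[4] bin_id=8 → 1 match(es) in b → 1 row(s).
- a[5] bin_id=2 → 1 match(es) in b → 1 row(s).
- a[6] bin_id=3 → 2 match(es) in b → 2 row(s).
Total: 9 rows.

9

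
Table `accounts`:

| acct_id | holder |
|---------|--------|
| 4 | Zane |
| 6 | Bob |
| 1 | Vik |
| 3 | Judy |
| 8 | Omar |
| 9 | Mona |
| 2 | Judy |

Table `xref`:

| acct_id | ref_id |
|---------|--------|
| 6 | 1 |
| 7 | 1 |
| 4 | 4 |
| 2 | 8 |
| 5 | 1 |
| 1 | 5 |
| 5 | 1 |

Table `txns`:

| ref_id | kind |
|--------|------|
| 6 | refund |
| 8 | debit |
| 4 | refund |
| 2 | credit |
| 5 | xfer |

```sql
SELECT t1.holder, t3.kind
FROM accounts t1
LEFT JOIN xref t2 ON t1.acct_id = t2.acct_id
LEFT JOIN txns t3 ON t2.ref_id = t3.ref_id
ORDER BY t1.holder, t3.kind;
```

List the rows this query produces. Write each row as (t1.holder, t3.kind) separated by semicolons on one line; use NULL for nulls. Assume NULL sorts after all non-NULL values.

Evaluate left to right. First `accounts t1 LEFT JOIN xref t2` on acct_id: 7 row(s).
Then LEFT JOIN `txns t3` on ref_id: each of those 7 rows is kept; rows whose t2.ref_id has no match in t3 get NULL for t3's columns.

(Bob, NULL); (Judy, debit); (Judy, NULL); (Mona, NULL); (Omar, NULL); (Vik, xfer); (Zane, refund)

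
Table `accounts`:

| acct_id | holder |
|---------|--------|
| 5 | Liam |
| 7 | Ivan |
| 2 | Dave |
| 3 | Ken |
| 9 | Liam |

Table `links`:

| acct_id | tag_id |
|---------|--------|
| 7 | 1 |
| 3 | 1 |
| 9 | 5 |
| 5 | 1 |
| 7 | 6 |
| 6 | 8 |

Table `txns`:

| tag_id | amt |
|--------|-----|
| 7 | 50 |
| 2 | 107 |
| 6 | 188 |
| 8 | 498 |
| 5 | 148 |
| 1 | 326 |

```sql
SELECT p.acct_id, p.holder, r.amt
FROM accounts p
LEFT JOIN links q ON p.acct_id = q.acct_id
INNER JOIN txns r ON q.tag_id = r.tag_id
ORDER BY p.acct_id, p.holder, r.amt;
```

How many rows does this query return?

Evaluate left to right. First `accounts p LEFT JOIN links q` on acct_id: 6 row(s).
Then INNER JOIN `txns r` on tag_id: keep only rows whose q.tag_id appears in r.
Result: 5 row(s).

5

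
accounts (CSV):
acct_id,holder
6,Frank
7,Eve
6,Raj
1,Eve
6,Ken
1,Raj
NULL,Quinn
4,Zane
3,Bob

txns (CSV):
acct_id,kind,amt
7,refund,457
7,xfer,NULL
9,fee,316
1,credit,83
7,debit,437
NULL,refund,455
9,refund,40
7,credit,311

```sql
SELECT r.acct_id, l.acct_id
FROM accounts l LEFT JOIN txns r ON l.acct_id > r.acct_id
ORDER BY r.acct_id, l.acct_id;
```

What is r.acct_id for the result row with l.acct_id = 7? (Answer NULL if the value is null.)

LEFT JOIN keeps every row from `accounts`; unmatched rows get NULL for `txns`'s columns.
Matching on l.acct_id > r.acct_id. A NULL in a compared column never satisfies the condition.
- l row (acct_id=6): matches 1 r row(s) → 1 output row(s).
- l row (acct_id=7): matches 1 r row(s) → 1 output row(s).
- l row (acct_id=6): matches 1 r row(s) → 1 output row(s).
- l row (acct_id=1): no match → kept, r columns NULL.
- l row (acct_id=6): matches 1 r row(s) → 1 output row(s).
- l row (acct_id=1): no match → kept, r columns NULL.
- l row (acct_id=NULL): no match → kept, r columns NULL.
- l row (acct_id=4): matches 1 r row(s) → 1 output row(s).
- l row (acct_id=3): matches 1 r row(s) → 1 output row(s).

1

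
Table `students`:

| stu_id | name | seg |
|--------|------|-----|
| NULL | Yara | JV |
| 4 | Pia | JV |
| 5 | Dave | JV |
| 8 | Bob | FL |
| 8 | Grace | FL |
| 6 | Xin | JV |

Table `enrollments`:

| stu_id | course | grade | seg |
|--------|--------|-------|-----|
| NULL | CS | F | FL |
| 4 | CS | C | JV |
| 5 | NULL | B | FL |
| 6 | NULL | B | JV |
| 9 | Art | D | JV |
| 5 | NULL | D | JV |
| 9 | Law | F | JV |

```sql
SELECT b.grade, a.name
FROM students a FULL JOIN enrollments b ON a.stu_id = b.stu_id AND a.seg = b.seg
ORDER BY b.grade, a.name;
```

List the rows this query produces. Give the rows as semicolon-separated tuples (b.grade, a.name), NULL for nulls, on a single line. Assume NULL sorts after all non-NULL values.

(B, Xin); (B, NULL); (C, Pia); (D, Dave); (D, NULL); (F, NULL); (F, NULL); (NULL, Bob); (NULL, Grace); (NULL, Yara)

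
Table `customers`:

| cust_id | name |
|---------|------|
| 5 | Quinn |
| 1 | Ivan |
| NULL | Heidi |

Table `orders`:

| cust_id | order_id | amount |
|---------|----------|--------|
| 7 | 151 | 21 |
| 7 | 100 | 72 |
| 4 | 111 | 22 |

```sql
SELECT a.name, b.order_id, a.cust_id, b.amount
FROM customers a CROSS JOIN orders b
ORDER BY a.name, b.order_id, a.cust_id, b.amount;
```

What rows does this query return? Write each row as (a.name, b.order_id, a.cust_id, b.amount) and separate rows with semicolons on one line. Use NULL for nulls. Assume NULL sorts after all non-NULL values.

(Heidi, 100, NULL, 72); (Heidi, 111, NULL, 22); (Heidi, 151, NULL, 21); (Ivan, 100, 1, 72); (Ivan, 111, 1, 22); (Ivan, 151, 1, 21); (Quinn, 100, 5, 72); (Quinn, 111, 5, 22); (Quinn, 151, 5, 21)

CROSS JOIN pairs every row of `customers` with every row of `orders`: 3 × 3 = 9 rows.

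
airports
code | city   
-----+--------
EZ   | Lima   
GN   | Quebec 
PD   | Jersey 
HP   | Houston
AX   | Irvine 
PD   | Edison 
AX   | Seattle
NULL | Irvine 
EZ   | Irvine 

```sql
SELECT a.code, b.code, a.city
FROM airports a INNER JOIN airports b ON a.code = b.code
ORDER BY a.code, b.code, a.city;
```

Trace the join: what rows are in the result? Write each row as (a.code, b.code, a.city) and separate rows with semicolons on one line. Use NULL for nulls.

INNER JOIN keeps only pairs where the ON condition holds.
Matching on a.code = b.code. A NULL in a compared column never satisfies the condition.
- a row (code=EZ): matches 2 b row(s) → 2 output row(s).
- a row (code=GN): matches 1 b row(s) → 1 output row(s).
- a row (code=PD): matches 2 b row(s) → 2 output row(s).
- a row (code=HP): matches 1 b row(s) → 1 output row(s).
- a row (code=AX): matches 2 b row(s) → 2 output row(s).
- a row (code=PD): matches 2 b row(s) → 2 output row(s).
- a row (code=AX): matches 2 b row(s) → 2 output row(s).
- a row (code=NULL): no match → dropped.
- a row (code=EZ): matches 2 b row(s) → 2 output row(s).

(AX, AX, Irvine); (AX, AX, Irvine); (AX, AX, Seattle); (AX, AX, Seattle); (EZ, EZ, Irvine); (EZ, EZ, Irvine); (EZ, EZ, Lima); (EZ, EZ, Lima); (GN, GN, Quebec); (HP, HP, Houston); (PD, PD, Edison); (PD, PD, Edison); (PD, PD, Jersey); (PD, PD, Jersey)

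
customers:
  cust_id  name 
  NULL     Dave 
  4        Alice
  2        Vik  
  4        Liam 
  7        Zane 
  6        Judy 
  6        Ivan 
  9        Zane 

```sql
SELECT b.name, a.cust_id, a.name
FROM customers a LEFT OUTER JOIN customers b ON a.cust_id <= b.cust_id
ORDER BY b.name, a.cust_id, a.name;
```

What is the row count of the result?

31

LEFT JOIN keeps every row from `customers a`; unmatched rows get NULL for `customers b`'s columns.
Matching on a.cust_id <= b.cust_id. A NULL in a compared column never satisfies the condition.
- a (cust_id=NULL) has no partner → padded with NULL.
- a (cust_id=4) pairs with 6 row(s) of b.
- a (cust_id=2) pairs with 7 row(s) of b.
- a (cust_id=4) pairs with 6 row(s) of b.
- a (cust_id=7) pairs with 2 row(s) of b.
- a (cust_id=6) pairs with 4 row(s) of b.
- a (cust_id=6) pairs with 4 row(s) of b.
- a (cust_id=9) pairs with 1 row(s) of b.
Total: 30 matched + 1 padded = 31 rows.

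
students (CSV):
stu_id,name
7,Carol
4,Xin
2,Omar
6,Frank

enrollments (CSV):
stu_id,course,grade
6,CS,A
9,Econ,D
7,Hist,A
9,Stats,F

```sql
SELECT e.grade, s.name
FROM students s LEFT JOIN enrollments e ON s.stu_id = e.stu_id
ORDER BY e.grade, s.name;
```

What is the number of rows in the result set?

4

LEFT JOIN keeps every row from `students`; unmatched rows get NULL for `enrollments`'s columns.
Matching on s.stu_id = e.stu_id.
- stu_id=7: 1 matching e row(s), so 1 row(s) emitted.
- stu_id=4: no e row matches, row kept with e columns NULL.
- stu_id=2: no e row matches, row kept with e columns NULL.
- stu_id=6: 1 matching e row(s), so 1 row(s) emitted.
Total: 2 matched + 2 padded = 4 rows.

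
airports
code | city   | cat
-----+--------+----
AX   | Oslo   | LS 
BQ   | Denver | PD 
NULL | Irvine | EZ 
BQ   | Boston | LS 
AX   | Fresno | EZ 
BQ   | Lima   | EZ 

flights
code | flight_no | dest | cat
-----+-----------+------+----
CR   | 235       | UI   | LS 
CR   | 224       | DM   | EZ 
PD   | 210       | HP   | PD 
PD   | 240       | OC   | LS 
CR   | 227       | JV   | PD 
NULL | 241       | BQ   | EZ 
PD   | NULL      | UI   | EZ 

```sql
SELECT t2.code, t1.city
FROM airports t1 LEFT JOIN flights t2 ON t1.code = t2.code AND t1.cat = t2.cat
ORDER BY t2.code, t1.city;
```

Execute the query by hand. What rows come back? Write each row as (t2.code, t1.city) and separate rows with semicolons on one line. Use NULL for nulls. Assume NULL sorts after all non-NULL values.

(NULL, Boston); (NULL, Denver); (NULL, Fresno); (NULL, Irvine); (NULL, Lima); (NULL, Oslo)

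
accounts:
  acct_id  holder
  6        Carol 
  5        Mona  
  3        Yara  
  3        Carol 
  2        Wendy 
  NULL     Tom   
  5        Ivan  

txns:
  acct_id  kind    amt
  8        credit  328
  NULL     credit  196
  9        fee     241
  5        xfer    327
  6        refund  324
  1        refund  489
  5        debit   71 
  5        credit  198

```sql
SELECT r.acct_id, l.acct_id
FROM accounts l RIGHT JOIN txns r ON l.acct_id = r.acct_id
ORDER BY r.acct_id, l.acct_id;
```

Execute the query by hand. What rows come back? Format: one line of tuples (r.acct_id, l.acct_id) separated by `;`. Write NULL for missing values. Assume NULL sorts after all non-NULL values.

(1, NULL); (5, 5); (5, 5); (5, 5); (5, 5); (5, 5); (5, 5); (6, 6); (8, NULL); (9, NULL); (NULL, NULL)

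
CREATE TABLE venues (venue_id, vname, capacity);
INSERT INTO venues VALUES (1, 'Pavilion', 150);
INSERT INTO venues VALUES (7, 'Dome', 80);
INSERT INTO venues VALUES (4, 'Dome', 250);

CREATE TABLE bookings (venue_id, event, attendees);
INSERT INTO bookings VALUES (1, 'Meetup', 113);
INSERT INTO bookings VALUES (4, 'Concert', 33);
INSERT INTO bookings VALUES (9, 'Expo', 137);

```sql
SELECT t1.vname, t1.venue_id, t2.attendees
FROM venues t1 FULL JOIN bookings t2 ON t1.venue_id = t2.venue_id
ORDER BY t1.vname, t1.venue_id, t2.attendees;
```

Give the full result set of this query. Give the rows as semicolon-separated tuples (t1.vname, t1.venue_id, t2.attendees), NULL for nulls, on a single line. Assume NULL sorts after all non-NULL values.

FULL OUTER JOIN keeps every row from both sides; unmatched rows get NULL for the other side's columns.
Matching on t1.venue_id = t2.venue_id.
- t1 row (venue_id=1): matches 1 t2 row(s) → 1 output row(s).
- t1 row (venue_id=7): no match → kept, t2 columns NULL.
- t1 row (venue_id=4): matches 1 t2 row(s) → 1 output row(s).
- 1 t2 row(s) had no t1 match → kept, t1 columns NULL.
After projecting and ordering:
t1.vname | t1.venue_id | t2.attendees
Dome | 4 | 33
Dome | 7 | NULL
Pavilion | 1 | 113
NULL | NULL | 137

(Dome, 4, 33); (Dome, 7, NULL); (Pavilion, 1, 113); (NULL, NULL, 137)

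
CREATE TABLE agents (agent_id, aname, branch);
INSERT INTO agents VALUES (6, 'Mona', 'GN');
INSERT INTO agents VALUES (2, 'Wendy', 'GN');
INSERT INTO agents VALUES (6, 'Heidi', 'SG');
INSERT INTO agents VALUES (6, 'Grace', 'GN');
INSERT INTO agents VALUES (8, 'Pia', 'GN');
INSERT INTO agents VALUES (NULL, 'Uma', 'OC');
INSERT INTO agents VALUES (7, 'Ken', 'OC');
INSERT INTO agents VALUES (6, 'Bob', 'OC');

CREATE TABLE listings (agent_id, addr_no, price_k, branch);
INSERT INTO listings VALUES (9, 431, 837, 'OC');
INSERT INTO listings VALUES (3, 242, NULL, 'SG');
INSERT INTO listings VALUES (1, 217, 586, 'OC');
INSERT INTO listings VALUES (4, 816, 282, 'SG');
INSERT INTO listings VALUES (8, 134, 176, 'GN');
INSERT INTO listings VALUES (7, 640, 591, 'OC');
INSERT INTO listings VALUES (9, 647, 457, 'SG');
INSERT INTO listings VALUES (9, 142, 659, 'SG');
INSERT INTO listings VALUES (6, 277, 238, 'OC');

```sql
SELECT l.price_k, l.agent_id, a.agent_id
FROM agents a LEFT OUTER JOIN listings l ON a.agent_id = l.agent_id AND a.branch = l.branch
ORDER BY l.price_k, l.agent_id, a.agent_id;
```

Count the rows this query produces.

LEFT JOIN keeps every row from `agents`; unmatched rows get NULL for `listings`'s columns.
Matching on a.agent_id = l.agent_id AND a.branch = l.branch. A NULL in a compared column never satisfies the condition.
- a (agent_id=6, branch=GN) has no partner → padded with NULL.
- a (agent_id=2, branch=GN) has no partner → padded with NULL.
- a (agent_id=6, branch=SG) has no partner → padded with NULL.
- a (agent_id=6, branch=GN) has no partner → padded with NULL.
- a (agent_id=8, branch=GN) pairs with 1 row(s) of l.
- a (agent_id=NULL, branch=OC) has no partner → padded with NULL.
- a (agent_id=7, branch=OC) pairs with 1 row(s) of l.
- a (agent_id=6, branch=OC) pairs with 1 row(s) of l.
Total: 3 matched + 5 padded = 8 rows.

8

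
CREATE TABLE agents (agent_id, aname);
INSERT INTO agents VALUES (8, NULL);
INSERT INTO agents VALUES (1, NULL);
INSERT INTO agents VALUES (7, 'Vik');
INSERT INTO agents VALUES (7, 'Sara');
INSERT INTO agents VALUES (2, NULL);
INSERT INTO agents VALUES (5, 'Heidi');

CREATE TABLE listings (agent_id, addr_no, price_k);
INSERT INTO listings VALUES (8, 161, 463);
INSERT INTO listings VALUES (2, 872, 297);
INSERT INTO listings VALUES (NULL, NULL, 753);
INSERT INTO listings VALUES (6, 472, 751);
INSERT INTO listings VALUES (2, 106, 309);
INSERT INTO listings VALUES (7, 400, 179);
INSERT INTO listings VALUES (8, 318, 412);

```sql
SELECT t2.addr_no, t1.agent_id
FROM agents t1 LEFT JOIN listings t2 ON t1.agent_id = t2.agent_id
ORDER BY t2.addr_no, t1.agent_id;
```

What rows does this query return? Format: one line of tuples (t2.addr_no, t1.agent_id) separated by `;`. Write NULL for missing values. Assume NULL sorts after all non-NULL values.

(106, 2); (161, 8); (318, 8); (400, 7); (400, 7); (872, 2); (NULL, 1); (NULL, 5)

LEFT JOIN keeps every row from `agents`; unmatched rows get NULL for `listings`'s columns.
Matching on t1.agent_id = t2.agent_id. A NULL in a compared column never satisfies the condition.
- t1 row (agent_id=8): matches 2 t2 row(s) → 2 output row(s).
- t1 row (agent_id=1): no match → kept, t2 columns NULL.
- t1 row (agent_id=7): matches 1 t2 row(s) → 1 output row(s).
- t1 row (agent_id=7): matches 1 t2 row(s) → 1 output row(s).
- t1 row (agent_id=2): matches 2 t2 row(s) → 2 output row(s).
- t1 row (agent_id=5): no match → kept, t2 columns NULL.
After projecting and ordering:
t2.addr_no | t1.agent_id
106 | 2
161 | 8
318 | 8
400 | 7
400 | 7
872 | 2
NULL | 1
NULL | 5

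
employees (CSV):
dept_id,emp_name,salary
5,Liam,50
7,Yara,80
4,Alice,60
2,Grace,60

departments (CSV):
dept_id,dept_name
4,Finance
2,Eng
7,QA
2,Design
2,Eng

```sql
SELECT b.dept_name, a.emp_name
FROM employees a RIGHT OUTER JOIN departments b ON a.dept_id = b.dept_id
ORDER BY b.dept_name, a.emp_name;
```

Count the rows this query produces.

5

RIGHT JOIN keeps every row from `departments`; unmatched rows get NULL for `employees`'s columns.
Matching on a.dept_id = b.dept_id.
Matched pairs: 5; unmatched b rows kept: 0.
Total: 5 rows.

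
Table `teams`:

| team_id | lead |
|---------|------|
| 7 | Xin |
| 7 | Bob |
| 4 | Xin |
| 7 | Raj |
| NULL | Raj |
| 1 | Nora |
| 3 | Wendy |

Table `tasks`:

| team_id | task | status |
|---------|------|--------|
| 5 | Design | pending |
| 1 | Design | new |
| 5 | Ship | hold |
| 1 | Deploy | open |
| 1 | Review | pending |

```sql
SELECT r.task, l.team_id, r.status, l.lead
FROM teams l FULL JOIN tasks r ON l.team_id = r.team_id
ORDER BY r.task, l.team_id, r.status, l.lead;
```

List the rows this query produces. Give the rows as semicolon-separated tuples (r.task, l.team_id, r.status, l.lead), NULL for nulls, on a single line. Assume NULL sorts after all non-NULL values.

FULL OUTER JOIN keeps every row from both sides; unmatched rows get NULL for the other side's columns.
Matching on l.team_id = r.team_id. A NULL in a compared column never satisfies the condition.
- l (team_id=7) has no partner → padded with NULL.
- l (team_id=7) has no partner → padded with NULL.
- l (team_id=4) has no partner → padded with NULL.
- l (team_id=7) has no partner → padded with NULL.
- l (team_id=NULL) has no partner → padded with NULL.
- l (team_id=1) pairs with 3 row(s) of r.
- l (team_id=3) has no partner → padded with NULL.
- plus 2 unmatched r row(s), each kept with NULL l columns.

(Deploy, 1, open, Nora); (Design, 1, new, Nora); (Design, NULL, pending, NULL); (Review, 1, pending, Nora); (Ship, NULL, hold, NULL); (NULL, 3, NULL, Wendy); (NULL, 4, NULL, Xin); (NULL, 7, NULL, Bob); (NULL, 7, NULL, Raj); (NULL, 7, NULL, Xin); (NULL, NULL, NULL, Raj)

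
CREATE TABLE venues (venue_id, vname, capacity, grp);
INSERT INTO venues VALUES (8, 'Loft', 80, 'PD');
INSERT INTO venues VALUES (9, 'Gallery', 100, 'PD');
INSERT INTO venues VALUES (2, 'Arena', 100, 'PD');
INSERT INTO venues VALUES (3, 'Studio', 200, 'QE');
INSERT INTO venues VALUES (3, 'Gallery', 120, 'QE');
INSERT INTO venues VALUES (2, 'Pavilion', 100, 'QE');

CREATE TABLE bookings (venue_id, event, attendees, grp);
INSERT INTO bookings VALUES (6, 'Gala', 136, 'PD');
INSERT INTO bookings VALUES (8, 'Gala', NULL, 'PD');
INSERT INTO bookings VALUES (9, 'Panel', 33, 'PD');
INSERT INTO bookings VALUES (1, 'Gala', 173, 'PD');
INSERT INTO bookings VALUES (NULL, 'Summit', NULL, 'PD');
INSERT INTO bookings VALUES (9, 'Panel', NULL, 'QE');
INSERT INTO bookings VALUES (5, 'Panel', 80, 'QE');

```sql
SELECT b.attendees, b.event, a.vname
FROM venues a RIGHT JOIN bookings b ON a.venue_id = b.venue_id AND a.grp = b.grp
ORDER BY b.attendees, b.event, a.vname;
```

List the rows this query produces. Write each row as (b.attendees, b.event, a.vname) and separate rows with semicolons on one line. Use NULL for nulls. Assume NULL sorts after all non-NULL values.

(33, Panel, Gallery); (80, Panel, NULL); (136, Gala, NULL); (173, Gala, NULL); (NULL, Gala, Loft); (NULL, Panel, NULL); (NULL, Summit, NULL)

RIGHT JOIN keeps every row from `bookings`; unmatched rows get NULL for `venues`'s columns.
Matching on a.venue_id = b.venue_id AND a.grp = b.grp. A NULL in a compared column never satisfies the condition.
Matched pairs: 2; unmatched b rows kept: 5.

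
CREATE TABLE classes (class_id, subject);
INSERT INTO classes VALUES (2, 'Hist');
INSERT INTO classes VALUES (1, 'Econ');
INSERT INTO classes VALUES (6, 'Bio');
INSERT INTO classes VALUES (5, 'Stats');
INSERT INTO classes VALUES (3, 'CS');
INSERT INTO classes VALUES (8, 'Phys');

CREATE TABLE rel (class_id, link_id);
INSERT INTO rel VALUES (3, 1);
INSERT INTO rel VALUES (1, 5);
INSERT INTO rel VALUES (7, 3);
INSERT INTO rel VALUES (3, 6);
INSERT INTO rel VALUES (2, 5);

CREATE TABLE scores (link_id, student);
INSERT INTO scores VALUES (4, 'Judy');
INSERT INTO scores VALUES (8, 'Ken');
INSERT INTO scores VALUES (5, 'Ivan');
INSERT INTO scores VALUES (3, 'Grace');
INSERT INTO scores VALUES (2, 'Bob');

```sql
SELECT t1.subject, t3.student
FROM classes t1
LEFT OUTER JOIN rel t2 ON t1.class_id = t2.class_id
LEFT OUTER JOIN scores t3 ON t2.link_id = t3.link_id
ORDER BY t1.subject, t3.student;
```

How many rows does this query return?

Step 1 — t1 LEFT JOIN t2 on class_id → 7 row(s).
Then LEFT JOIN `scores t3` on link_id: each of those 7 rows is kept; rows whose t2.link_id has no match in t3 get NULL for t3's columns.
Result: 7 row(s).

7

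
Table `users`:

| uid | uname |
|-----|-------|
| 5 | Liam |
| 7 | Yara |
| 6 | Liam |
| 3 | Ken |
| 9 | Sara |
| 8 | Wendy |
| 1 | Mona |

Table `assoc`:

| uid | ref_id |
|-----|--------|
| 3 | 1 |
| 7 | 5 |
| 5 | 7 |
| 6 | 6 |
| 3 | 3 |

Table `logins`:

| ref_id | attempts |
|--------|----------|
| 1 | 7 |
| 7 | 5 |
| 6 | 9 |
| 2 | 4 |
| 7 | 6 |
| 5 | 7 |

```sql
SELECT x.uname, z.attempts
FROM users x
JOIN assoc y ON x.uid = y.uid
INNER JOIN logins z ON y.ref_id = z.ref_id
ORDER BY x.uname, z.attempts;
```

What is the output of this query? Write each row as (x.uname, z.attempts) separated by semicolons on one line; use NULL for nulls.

(Ken, 7); (Liam, 5); (Liam, 6); (Liam, 9); (Yara, 7)

Evaluate left to right. First `users x INNER JOIN assoc y` on uid: 5 row(s).
Then INNER JOIN `logins z` on ref_id: keep only rows whose y.ref_id appears in z.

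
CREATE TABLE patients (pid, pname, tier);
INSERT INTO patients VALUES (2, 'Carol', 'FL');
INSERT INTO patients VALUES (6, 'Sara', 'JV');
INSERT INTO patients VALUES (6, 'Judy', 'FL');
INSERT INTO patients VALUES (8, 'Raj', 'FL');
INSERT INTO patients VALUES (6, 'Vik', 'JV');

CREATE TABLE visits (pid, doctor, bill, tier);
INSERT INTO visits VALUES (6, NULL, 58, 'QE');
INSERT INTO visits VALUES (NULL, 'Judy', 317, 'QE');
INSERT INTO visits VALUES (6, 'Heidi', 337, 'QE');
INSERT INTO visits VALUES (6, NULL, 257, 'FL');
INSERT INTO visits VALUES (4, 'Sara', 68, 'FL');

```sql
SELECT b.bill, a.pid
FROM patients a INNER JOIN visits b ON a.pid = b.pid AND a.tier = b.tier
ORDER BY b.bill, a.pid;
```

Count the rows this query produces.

1

INNER JOIN keeps only pairs where the ON condition holds.
Matching on a.pid = b.pid AND a.tier = b.tier. A NULL in a compared column never satisfies the condition.
- a[0] pid=2, tier=FL → no match; dropped.
- a[1] pid=6, tier=JV → no match; dropped.
- a[2] pid=6, tier=FL → 1 match(es) in b → 1 row(s).
- a[3] pid=8, tier=FL → no match; dropped.
- a[4] pid=6, tier=JV → no match; dropped.
Total: 1 rows.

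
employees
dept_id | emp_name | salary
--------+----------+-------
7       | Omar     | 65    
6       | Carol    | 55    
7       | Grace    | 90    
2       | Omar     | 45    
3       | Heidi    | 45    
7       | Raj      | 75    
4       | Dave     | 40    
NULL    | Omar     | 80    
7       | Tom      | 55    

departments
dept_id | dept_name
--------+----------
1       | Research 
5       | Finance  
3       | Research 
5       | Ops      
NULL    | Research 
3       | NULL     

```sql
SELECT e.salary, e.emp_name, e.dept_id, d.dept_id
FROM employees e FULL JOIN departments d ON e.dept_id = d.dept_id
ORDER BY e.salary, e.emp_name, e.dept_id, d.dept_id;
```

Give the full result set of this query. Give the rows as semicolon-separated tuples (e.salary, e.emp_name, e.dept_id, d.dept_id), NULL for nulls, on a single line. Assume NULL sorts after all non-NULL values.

FULL OUTER JOIN keeps every row from both sides; unmatched rows get NULL for the other side's columns.
Matching on e.dept_id = d.dept_id. A NULL in a compared column never satisfies the condition.
- e (dept_id=7) has no partner → padded with NULL.
- e (dept_id=6) has no partner → padded with NULL.
- e (dept_id=7) has no partner → padded with NULL.
- e (dept_id=2) has no partner → padded with NULL.
- e (dept_id=3) pairs with 2 row(s) of d.
- e (dept_id=7) has no partner → padded with NULL.
- e (dept_id=4) has no partner → padded with NULL.
- e (dept_id=NULL) has no partner → padded with NULL.
- e (dept_id=7) has no partner → padded with NULL.
- 4 d row(s) had no e match → kept, e columns NULL.

(40, Dave, 4, NULL); (45, Heidi, 3, 3); (45, Heidi, 3, 3); (45, Omar, 2, NULL); (55, Carol, 6, NULL); (55, Tom, 7, NULL); (65, Omar, 7, NULL); (75, Raj, 7, NULL); (80, Omar, NULL, NULL); (90, Grace, 7, NULL); (NULL, NULL, NULL, 1); (NULL, NULL, NULL, 5); (NULL, NULL, NULL, 5); (NULL, NULL, NULL, NULL)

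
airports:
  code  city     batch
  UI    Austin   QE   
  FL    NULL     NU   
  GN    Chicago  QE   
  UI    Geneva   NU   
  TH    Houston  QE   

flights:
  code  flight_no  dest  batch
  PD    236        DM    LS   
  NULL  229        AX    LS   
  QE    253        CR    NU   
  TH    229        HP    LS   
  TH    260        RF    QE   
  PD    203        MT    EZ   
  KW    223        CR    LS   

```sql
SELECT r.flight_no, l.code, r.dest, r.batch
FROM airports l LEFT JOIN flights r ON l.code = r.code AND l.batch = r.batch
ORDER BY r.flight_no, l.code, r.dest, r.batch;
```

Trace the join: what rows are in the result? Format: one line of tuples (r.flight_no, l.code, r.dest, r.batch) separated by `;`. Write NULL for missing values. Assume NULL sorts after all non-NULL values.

LEFT JOIN keeps every row from `airports`; unmatched rows get NULL for `flights`'s columns.
Matching on l.code = r.code AND l.batch = r.batch. A NULL in a compared column never satisfies the condition.
Matched pairs: 1; unmatched l rows kept: 4.

(260, TH, RF, QE); (NULL, FL, NULL, NULL); (NULL, GN, NULL, NULL); (NULL, UI, NULL, NULL); (NULL, UI, NULL, NULL)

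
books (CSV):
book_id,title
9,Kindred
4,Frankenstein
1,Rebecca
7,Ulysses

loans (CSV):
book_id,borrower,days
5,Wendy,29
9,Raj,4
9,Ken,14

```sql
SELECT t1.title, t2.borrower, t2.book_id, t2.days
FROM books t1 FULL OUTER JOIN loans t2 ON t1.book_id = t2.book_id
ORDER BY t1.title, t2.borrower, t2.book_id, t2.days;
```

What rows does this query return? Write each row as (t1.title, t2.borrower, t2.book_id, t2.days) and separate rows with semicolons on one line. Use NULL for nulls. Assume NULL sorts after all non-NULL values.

FULL OUTER JOIN keeps every row from both sides; unmatched rows get NULL for the other side's columns.
Matching on t1.book_id = t2.book_id.
- t1 row (book_id=9): matches 2 t2 row(s) → 2 output row(s).
- t1 row (book_id=4): no match → kept, t2 columns NULL.
- t1 row (book_id=1): no match → kept, t2 columns NULL.
- t1 row (book_id=7): no match → kept, t2 columns NULL.
- plus 1 unmatched t2 row(s), each kept with NULL t1 columns.
After projecting and ordering:
t1.title | t2.borrower | t2.book_id | t2.days
Frankenstein | NULL | NULL | NULL
Kindred | Ken | 9 | 14
Kindred | Raj | 9 | 4
Rebecca | NULL | NULL | NULL
Ulysses | NULL | NULL | NULL
NULL | Wendy | 5 | 29

(Frankenstein, NULL, NULL, NULL); (Kindred, Ken, 9, 14); (Kindred, Raj, 9, 4); (Rebecca, NULL, NULL, NULL); (Ulysses, NULL, NULL, NULL); (NULL, Wendy, 5, 29)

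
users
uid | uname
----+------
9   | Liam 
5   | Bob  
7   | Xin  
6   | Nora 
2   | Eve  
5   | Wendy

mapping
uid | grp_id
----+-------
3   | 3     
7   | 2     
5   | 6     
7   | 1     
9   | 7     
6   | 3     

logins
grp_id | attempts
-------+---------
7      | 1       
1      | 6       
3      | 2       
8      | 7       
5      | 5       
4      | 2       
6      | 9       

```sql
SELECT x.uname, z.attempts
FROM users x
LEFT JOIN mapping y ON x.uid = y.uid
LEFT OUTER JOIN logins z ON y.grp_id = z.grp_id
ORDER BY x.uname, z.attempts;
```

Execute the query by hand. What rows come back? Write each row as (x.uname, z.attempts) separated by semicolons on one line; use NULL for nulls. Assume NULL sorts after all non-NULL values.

Step 1 — x LEFT JOIN y on uid → 7 row(s).
Then LEFT JOIN `logins z` on grp_id: each of those 7 rows is kept; rows whose y.grp_id has no match in z get NULL for z's columns.

(Bob, 9); (Eve, NULL); (Liam, 1); (Nora, 2); (Wendy, 9); (Xin, 6); (Xin, NULL)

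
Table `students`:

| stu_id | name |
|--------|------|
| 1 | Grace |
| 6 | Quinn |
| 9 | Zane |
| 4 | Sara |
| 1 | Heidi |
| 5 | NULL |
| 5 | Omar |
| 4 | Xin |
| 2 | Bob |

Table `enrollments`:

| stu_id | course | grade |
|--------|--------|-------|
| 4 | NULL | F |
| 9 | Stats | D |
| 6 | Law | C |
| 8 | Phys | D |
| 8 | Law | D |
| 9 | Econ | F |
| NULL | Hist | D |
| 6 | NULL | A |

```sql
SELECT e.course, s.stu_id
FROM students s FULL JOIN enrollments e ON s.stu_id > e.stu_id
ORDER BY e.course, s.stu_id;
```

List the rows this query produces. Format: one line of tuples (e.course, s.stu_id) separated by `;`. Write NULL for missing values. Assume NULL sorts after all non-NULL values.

FULL OUTER JOIN keeps every row from both sides; unmatched rows get NULL for the other side's columns.
Matching on s.stu_id > e.stu_id. A NULL in a compared column never satisfies the condition.
Matched pairs: 8; unmatched s rows kept: 5; unmatched e rows kept: 3.

(Econ, NULL); (Hist, NULL); (Law, 9); (Law, 9); (Phys, 9); (Stats, NULL); (NULL, 1); (NULL, 1); (NULL, 2); (NULL, 4); (NULL, 4); (NULL, 5); (NULL, 5); (NULL, 6); (NULL, 9); (NULL, 9)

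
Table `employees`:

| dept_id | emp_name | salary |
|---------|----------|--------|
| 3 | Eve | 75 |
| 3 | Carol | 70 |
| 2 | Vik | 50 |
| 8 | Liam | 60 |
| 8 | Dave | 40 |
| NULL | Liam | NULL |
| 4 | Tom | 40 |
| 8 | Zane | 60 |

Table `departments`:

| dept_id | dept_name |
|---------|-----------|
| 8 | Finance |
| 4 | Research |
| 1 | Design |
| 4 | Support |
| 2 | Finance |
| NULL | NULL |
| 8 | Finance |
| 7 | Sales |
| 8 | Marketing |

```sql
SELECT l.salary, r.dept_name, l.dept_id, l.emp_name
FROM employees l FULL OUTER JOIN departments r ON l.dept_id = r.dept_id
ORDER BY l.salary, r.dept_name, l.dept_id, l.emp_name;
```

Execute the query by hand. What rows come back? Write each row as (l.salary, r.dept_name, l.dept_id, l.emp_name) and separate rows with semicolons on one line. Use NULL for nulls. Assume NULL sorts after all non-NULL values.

FULL OUTER JOIN keeps every row from both sides; unmatched rows get NULL for the other side's columns.
Matching on l.dept_id = r.dept_id. A NULL in a compared column never satisfies the condition.
Matched pairs: 12; unmatched l rows kept: 3; unmatched r rows kept: 3.

(40, Finance, 8, Dave); (40, Finance, 8, Dave); (40, Marketing, 8, Dave); (40, Research, 4, Tom); (40, Support, 4, Tom); (50, Finance, 2, Vik); (60, Finance, 8, Liam); (60, Finance, 8, Liam); (60, Finance, 8, Zane); (60, Finance, 8, Zane); (60, Marketing, 8, Liam); (60, Marketing, 8, Zane); (70, NULL, 3, Carol); (75, NULL, 3, Eve); (NULL, Design, NULL, NULL); (NULL, Sales, NULL, NULL); (NULL, NULL, NULL, Liam); (NULL, NULL, NULL, NULL)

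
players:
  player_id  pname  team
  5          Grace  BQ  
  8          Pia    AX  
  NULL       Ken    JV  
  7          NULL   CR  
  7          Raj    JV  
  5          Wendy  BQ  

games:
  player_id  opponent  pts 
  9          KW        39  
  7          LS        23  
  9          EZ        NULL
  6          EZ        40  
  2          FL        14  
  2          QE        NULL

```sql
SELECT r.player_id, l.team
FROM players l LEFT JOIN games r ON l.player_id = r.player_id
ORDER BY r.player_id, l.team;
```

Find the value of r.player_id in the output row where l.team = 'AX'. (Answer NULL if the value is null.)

NULL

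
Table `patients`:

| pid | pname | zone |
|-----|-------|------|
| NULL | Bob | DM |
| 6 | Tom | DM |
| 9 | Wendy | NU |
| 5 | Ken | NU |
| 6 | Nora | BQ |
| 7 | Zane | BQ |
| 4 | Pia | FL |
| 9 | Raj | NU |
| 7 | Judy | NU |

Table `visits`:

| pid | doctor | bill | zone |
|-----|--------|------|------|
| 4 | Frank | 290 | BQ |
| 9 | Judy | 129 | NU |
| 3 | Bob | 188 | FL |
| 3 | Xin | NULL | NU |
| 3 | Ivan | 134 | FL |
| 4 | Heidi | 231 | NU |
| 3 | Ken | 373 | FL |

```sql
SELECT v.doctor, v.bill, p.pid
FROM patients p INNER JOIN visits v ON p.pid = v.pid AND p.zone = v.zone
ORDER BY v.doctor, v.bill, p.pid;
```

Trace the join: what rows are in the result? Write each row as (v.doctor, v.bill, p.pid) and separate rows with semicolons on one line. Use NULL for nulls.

INNER JOIN keeps only pairs where the ON condition holds.
Matching on p.pid = v.pid AND p.zone = v.zone. A NULL in a compared column never satisfies the condition.
Matched pairs: 2.

(Judy, 129, 9); (Judy, 129, 9)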